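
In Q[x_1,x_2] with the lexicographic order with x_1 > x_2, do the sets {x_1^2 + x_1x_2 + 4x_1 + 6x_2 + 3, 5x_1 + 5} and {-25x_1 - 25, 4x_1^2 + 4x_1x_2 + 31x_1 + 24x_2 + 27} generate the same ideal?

For a fixed monomial order, each ideal has a unique reduced Gröbner basis; comparing bases decides equality.
Buchberger on the first generating set:
f_1 = x_1^2 + x_1x_2 + 4x_1 + 6x_2 + 3, LT = x_1^2.
f_2 = 5x_1 + 5, LT = x_1.

S(f_1,f_2): lcm = x_1^2. S = x_1x_2 + 3x_1 + 6x_2 + 3.
  leading term x_1x_2: subtract (1/5x_2)·f_2 from x_1x_2 + 3x_1 + 6x_2 + 3 → 3x_1 + 5x_2 + 3
  leading term x_1: subtract (3/5)·f_2 from 3x_1 + 5x_2 + 3 → 5x_2
  leading term x_2: no divisor's leading term divides it; move 5x_2 to the remainder.
  remainder 5x_2 ≠ 0; add g_3 = 5x_2 to the basis.

S(f_1,g_3): leading monomials are coprime, so the S-polynomial reduces to 0 (Buchberger's first criterion).
S(f_2,g_3): leading monomials are coprime, so the S-polynomial reduces to 0 (Buchberger's first criterion).
Every S-polynomial of the final basis reduces to 0, so we have a Gröbner basis.
Inter-reduce: drop elements whose leading term is divisible by another's, tail-reduce, and make monic.
Reduced Gröbner basis: {x_1 + 1, x_2}.

Buchberger on the second generating set:
h_1 = -25x_1 - 25, LT = x_1.
h_2 = 4x_1^2 + 4x_1x_2 + 31x_1 + 24x_2 + 27, LT = x_1^2.

S(h_1,h_2): lcm = x_1^2. S = -x_1x_2 - 27/4x_1 - 6x_2 - 27/4.
  leading term x_1x_2: subtract (1/25x_2)·h_1 from -x_1x_2 - 27/4x_1 - 6x_2 - 27/4 → -27/4x_1 - 5x_2 - 27/4
  leading term x_1: subtract (27/100)·h_1 from -27/4x_1 - 5x_2 - 27/4 → -5x_2
  leading term x_2: no divisor's leading term divides it; move -5x_2 to the remainder.
  remainder -5x_2 ≠ 0; add k_3 = -5x_2 to the basis.

S(h_1,k_3): leading monomials are coprime, so the S-polynomial reduces to 0 (Buchberger's first criterion).
S(h_2,k_3): leading monomials are coprime, so the S-polynomial reduces to 0 (Buchberger's first criterion).
Every S-polynomial of the final basis reduces to 0, so we have a Gröbner basis.
Inter-reduce: drop elements whose leading term is divisible by another's, tail-reduce, and make monic.
Reduced Gröbner basis: {x_1 + 1, x_2}.

Same reduced basis, so the two generating sets span the same ideal.

Yes, the ideals are equal.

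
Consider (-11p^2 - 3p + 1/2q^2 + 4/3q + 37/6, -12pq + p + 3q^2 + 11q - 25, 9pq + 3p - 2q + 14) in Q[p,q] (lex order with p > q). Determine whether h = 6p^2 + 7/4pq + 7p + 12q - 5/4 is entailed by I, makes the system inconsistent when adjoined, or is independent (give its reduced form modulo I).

Adjoining 6p^2 + 7/4pq + 7p + 12q - 5/4 makes the ideal the whole ring: the system is inconsistent.

First compute the reduced Gröbner basis of I by Buchberger's algorithm.
f_1 = -11p^2 - 3p + 1/2q^2 + 4/3q + 37/6, LT = p^2.
f_2 = -12pq + p + 3q^2 + 11q - 25, LT = pq.
f_3 = 9pq + 3p - 2q + 14, LT = pq.

S(f_1,f_2): lcm = p^2q. S = 1/12p^2 + 1/4pq^2 + 157/132pq - 25/12p - 1/22q^3 - 4/33q^2 - 37/66q.
  leading term p^2: subtract (-1/132)·f_1 from 1/12p^2 + 1/4pq^2 + 157/132pq - 25/12p - 1/22q^3 - 4/33q^2 - 37/66q → 1/4pq^2 + 157/132pq - 139/66p - 1/22q^3 - 31/264q^2 - 109/198q + 37/792
  leading term pq^2: subtract (-1/48q)·f_2 from 1/4pq^2 + 157/132pq - 139/66p - 1/22q^3 - 31/264q^2 - 109/198q + 37/792 → 213/176pq - 139/66p + 3/176q^3 + 59/528q^2 - 1697/1584q + 37/792
  leading term pq: subtract (-71/704)·f_2 from 213/176pq - 139/66p + 3/176q^3 + 59/528q^2 - 1697/1584q + 37/792 → -385/192p + 3/176q^3 + 875/2112q^2 + 241/6336q - 15679/6336
  leading term p: no divisor's leading term divides it; move -385/192p to the remainder.
  leading term q^3: no divisor's leading term divides it; move 3/176q^3 to the remainder.
  leading term q^2: no divisor's leading term divides it; move 875/2112q^2 to the remainder.
  leading term q: no divisor's leading term divides it; move 241/6336q to the remainder.
  leading term 1: no divisor's leading term divides it; move -15679/6336 to the remainder.
  remainder -385/192p + 3/176q^3 + 875/2112q^2 + 241/6336q - 15679/6336 ≠ 0; add k_4 = -385/192p + 3/176q^3 + 875/2112q^2 + 241/6336q - 15679/6336 to the basis.

S(f_1,f_3): lcm = p^2q. S = -1/3p^2 + 49/99pq - 14/9p - 1/22q^3 - 4/33q^2 - 37/66q.
  leading term p^2: subtract (1/33)·f_1 from -1/3p^2 + 49/99pq - 14/9p - 1/22q^3 - 4/33q^2 - 37/66q → 49/99pq - 145/99p - 1/22q^3 - 3/22q^2 - 119/198q - 37/198
  leading term pq: subtract (-49/1188)·f_2 from 49/99pq - 145/99p - 1/22q^3 - 3/22q^2 - 119/198q - 37/198 → -1691/1188p - 1/22q^3 - 5/396q^2 - 175/1188q - 1447/1188
  leading term p: subtract (27056/38115)·k_4 from -1691/1188p - 1/22q^3 - 5/396q^2 - 175/1188q - 1447/1188 → -16087/279510q^3 - 22045/71874q^2 - 1315453/7546770q + 4064527/7546770
  leading term q^3: no divisor's leading term divides it; move -16087/279510q^3 to the remainder.
  leading term q^2: no divisor's leading term divides it; move -22045/71874q^2 to the remainder.
  leading term q: no divisor's leading term divides it; move -1315453/7546770q to the remainder.
  leading term 1: no divisor's leading term divides it; move 4064527/7546770 to the remainder.
  remainder -16087/279510q^3 - 22045/71874q^2 - 1315453/7546770q + 4064527/7546770 ≠ 0; add k_5 = -16087/279510q^3 - 22045/71874q^2 - 1315453/7546770q + 4064527/7546770 to the basis.

S(f_2,f_3): lcm = pq. S = -5/12p - 1/4q^2 - 25/36q + 19/36.
  leading term p: subtract (16/77)·k_4 from -5/12p - 1/4q^2 - 25/36q + 19/36 → -3/847q^3 - 122/363q^2 - 5354/7623q + 7943/7623
  leading term q^3: subtract (990/16087)·k_5 from -3/847q^3 - 122/363q^2 - 5354/7623q + 7943/7623 → -5103/16087q^2 - 100135/144783q + 146062/144783
  leading term q^2: no divisor's leading term divides it; move -5103/16087q^2 to the remainder.
  leading term q: no divisor's leading term divides it; move -100135/144783q to the remainder.
  leading term 1: no divisor's leading term divides it; move 146062/144783 to the remainder.
  remainder -5103/16087q^2 - 100135/144783q + 146062/144783 ≠ 0; add k_6 = -5103/16087q^2 - 100135/144783q + 146062/144783 to the basis.

S(f_1,k_4): lcm = p^2. S = 36/4235pq^3 + 25/121pq^2 + 241/12705pq - 12214/12705p - 1/22q^2 - 4/33q - 37/66.
  leading term pq^3: subtract (-3/4235q^2)·f_2 from 36/4235pq^3 + 25/121pq^2 + 241/12705pq - 12214/12705p - 1/22q^2 - 4/33q - 37/66 → 878/4235pq^2 + 241/12705pq - 12214/12705p + 9/4235q^4 + 3/385q^3 - 107/1694q^2 - 4/33q - 37/66
  leading term pq^2: subtract (-439/25410q)·f_2 from 878/4235pq^2 + 241/12705pq - 12214/12705p + 9/4235q^4 + 3/385q^3 - 107/1694q^2 - 4/33q - 37/66 → 307/8470pq - 12214/12705p + 9/4235q^4 + 101/1694q^3 + 1612/12705q^2 - 937/1694q - 37/66
  leading term pq: subtract (-307/101640)·f_2 from 307/8470pq - 12214/12705p + 9/4235q^4 + 101/1694q^3 + 1612/12705q^2 - 937/1694q - 37/66 → -23/24p + 9/4235q^4 + 101/1694q^3 + 13817/101640q^2 - 7549/14520q - 12931/20328
  leading term p: subtract (184/385)·k_4 from -23/24p + 9/4235q^4 + 101/1694q^3 + 13817/101640q^2 - 7549/14520q - 12931/20328 → 9/4235q^4 + 218/4235q^3 - 1577/25410q^2 - 20509/38115q + 41663/76230
  leading term q^4: subtract (-594/16087q)·k_5 from 9/4235q^4 + 218/4235q^3 - 1577/25410q^2 - 20509/38115q + 41663/76230 → 2735391/68128445q^3 - 800003/11679162q^2 - 317734702/613156005q + 41663/76230
  leading term q^3: subtract (-180535806/258791569)·k_5 from 2735391/68128445q^3 - 800003/11679162q^2 - 317734702/613156005q + 41663/76230 → -438601471/1552749414q^2 - 1490159209/2329124121q + 4296122831/4658248242
  leading term q^2: subtract (62657353/70364538)·k_6 from -438601471/1552749414q^2 - 1490159209/2329124121q + 4296122831/4658248242 → -15152753/633280842q + 15152753/633280842
  leading term q: no divisor's leading term divides it; move -15152753/633280842q to the remainder.
  leading term 1: no divisor's leading term divides it; move 15152753/633280842 to the remainder.
  remainder -15152753/633280842q + 15152753/633280842 ≠ 0; add k_7 = -15152753/633280842q + 15152753/633280842 to the basis.

The other S-polynomials (S(f_2,k_4), S(f_3,k_4), S(f_1,k_5), S(f_2,k_5), S(f_3,k_5), S(k_4,k_5), S(f_1,k_6), S(f_2,k_6), S(f_3,k_6), S(k_4,k_6), S(k_5,k_6), S(f_1,k_7), S(f_2,k_7), S(f_3,k_7), S(k_4,k_7), S(k_5,k_7), S(k_6,k_7)) all reduce to 0 modulo the current basis, so we have a Gröbner basis.
Inter-reduce: drop elements whose leading term is divisible by another's, tail-reduce, and make monic.
Reduced Gröbner basis: {p + 1, q - 1}.
Label its elements g_1 = p + 1, g_2 = q - 1.

Reduce h = 6p^2 + 7/4pq + 7p + 12q - 5/4 modulo G:
  leading term p^2: subtract (6p)·g_1 from 6p^2 + 7/4pq + 7p + 12q - 5/4 → 7/4pq + p + 12q - 5/4
  leading term pq: subtract (7/4q)·g_1 from 7/4pq + p + 12q - 5/4 → p + 41/4q - 5/4
  leading term p: subtract (1)·g_1 from p + 41/4q - 5/4 → 41/4q - 9/4
  leading term q: subtract (41/4)·g_2 from 41/4q - 9/4 → 8
  leading term 1: no divisor's leading term divides it; move 8 to the remainder.
  normal form = 8.
The normal form is nonzero, so h ∉ I. Since h minus its normal form lies in I, I + (h) = I + (r) where r = 8; decide whether this ideal is the whole ring.
Here r = 8 is a nonzero constant, hence a unit: 1 ∈ I + (h), the Gröbner basis of I + (h) is {1}, and the enlarged system has no common solution — adjoining h is inconsistent.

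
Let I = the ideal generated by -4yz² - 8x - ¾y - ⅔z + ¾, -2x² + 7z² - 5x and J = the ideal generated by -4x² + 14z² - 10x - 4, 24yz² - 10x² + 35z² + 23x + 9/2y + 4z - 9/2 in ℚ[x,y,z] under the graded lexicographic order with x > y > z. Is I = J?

For a fixed monomial order, each ideal has a unique reduced Gröbner basis; comparing bases decides equality.
Buchberger on the first generating set:
f_1 = -4yz² - 8x - ¾y - ⅔z + ¾, LT = yz².
f_2 = -2x² + 7z² - 5x, LT = x².

The S-polynomials (S(f_1,f_2)) all reduce to 0 modulo the current basis, so we have a Gröbner basis.
Inter-reduce: drop elements whose leading term is divisible by another's, tail-reduce, and make monic.
Reduced Gröbner basis: {yz² + 2x + 3/16y + ⅙z - 3/16, x² - 7/2z² + 5/2x}.

Buchberger on the second generating set:
h_1 = -4x² + 14z² - 10x - 4, LT = x².
h_2 = 24yz² - 10x² + 35z² + 23x + 9/2y + 4z - 9/2, LT = yz².

The S-polynomials (S(h_1,h_2)) all reduce to 0 modulo the current basis, so we have a Gröbner basis.
Inter-reduce: drop elements whose leading term is divisible by another's, tail-reduce, and make monic.
Reduced Gröbner basis: {yz² + 2x + 3/16y + ⅙z + 11/48, x² - 7/2z² + 5/2x + 1}.

These differ, so the ideals are not equal.

No, the ideals differ.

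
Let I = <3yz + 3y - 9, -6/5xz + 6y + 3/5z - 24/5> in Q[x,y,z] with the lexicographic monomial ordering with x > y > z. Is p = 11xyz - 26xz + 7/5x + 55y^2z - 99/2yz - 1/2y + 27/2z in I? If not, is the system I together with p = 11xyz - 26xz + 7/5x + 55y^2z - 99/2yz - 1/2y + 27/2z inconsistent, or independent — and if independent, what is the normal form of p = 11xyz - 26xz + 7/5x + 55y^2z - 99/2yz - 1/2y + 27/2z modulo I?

11xyz - 26xz + 7/5x + 55y^2z - 99/2yz - 1/2y + 27/2z is independent of I; its normal form modulo I is 7/5x + 69/2y + 1/2z - 28.

First compute the reduced Gröbner basis of I by Buchberger's algorithm.
f_1 = 3yz + 3y - 9, LT = yz.
f_2 = -6/5xz + 6y + 3/5z - 24/5, LT = xz.

S(f_1,f_2): lcm = xyz. S = xy - 3x + 5y^2 + 1/2yz - 4y.
  leading term xy: no divisor's leading term divides it; move xy to the remainder.
  leading term x: no divisor's leading term divides it; move -3x to the remainder.
  leading term y^2: no divisor's leading term divides it; move 5y^2 to the remainder.
  leading term yz: subtract (1/6)·f_1 from 1/2yz - 4y → -9/2y + 3/2
  leading term y: no divisor's leading term divides it; move -9/2y to the remainder.
  leading term 1: no divisor's leading term divides it; move 3/2 to the remainder.
  remainder xy - 3x + 5y^2 - 9/2y + 3/2 ≠ 0; add h_3 = xy - 3x + 5y^2 - 9/2y + 3/2 to the basis.

The other S-polynomials (S(f_1,h_3), S(f_2,h_3)) all reduce to 0 modulo the current basis, so we have a Gröbner basis.
Inter-reduce: drop elements whose leading term is divisible by another's, tail-reduce, and make monic.
Reduced Gröbner basis: {xy - 3x + 5y^2 - 9/2y + 3/2, xz - 5y - 1/2z + 4, yz + y - 3}.
Label its elements g_1 = xy - 3x + 5y^2 - 9/2y + 3/2, g_2 = xz - 5y - 1/2z + 4, g_3 = yz + y - 3.

Reduce p = 11xyz - 26xz + 7/5x + 55y^2z - 99/2yz - 1/2y + 27/2z modulo G:
  leading term xyz: subtract (11z)·g_1 from 11xyz - 26xz + 7/5x + 55y^2z - 99/2yz - 1/2y + 27/2z → 7xz + 7/5x - 1/2y - 3z
  leading term xz: subtract (7)·g_2 from 7xz + 7/5x - 1/2y - 3z → 7/5x + 69/2y + 1/2z - 28
  leading term x: no divisor's leading term divides it; move 7/5x to the remainder.
  leading term y: no divisor's leading term divides it; move 69/2y to the remainder.
  leading term z: no divisor's leading term divides it; move 1/2z to the remainder.
  leading term 1: no divisor's leading term divides it; move -28 to the remainder.
  normal form = 7/5x + 69/2y + 1/2z - 28.
The normal form is nonzero, so p ∉ I. Since p minus its normal form lies in I, I + (p) = I + (r) where r = 7/5x + 69/2y + 1/2z - 28; decide whether this ideal is the whole ring.
Run Buchberger on G together with r (pairs among the g_i already reduce to 0 since G is a Gröbner basis):
g_1 = xy - 3x + 5y^2 - 9/2y + 3/2, LT = xy.
g_2 = xz - 5y - 1/2z + 4, LT = xz.
g_3 = yz + y - 3, LT = yz.
r = 7/5x + 69/2y + 1/2z - 28, LT = x.

S(g_1,r): lcm = xy. S = -3x - 275/14y^2 - 5/14yz + 31/2y + 3/2.
  leading term x: subtract (-15/7)·r from -3x - 275/14y^2 - 5/14yz + 31/2y + 3/2 → -275/14y^2 - 5/14yz + 626/7y + 15/14z - 117/2
  leading term y^2: no divisor's leading term divides it; move -275/14y^2 to the remainder.
  leading term yz: subtract (-5/14)·g_3 from -5/14yz + 626/7y + 15/14z - 117/2 → 1257/14y + 15/14z - 417/7
  leading term y: no divisor's leading term divides it; move 1257/14y to the remainder.
  leading term z: no divisor's leading term divides it; move 15/14z to the remainder.
  leading term 1: no divisor's leading term divides it; move -417/7 to the remainder.
  remainder -275/14y^2 + 1257/14y + 15/14z - 417/7 ≠ 0; add m_5 = -275/14y^2 + 1257/14y + 15/14z - 417/7 to the basis.

S(g_2,r): lcm = xz. S = -345/14yz - 5y - 5/14z^2 + 39/2z + 4.
  leading term yz: subtract (-345/14)·g_3 from -345/14yz - 5y - 5/14z^2 + 39/2z + 4 → 275/14y - 5/14z^2 + 39/2z - 979/14
  leading term y: no divisor's leading term divides it; move 275/14y to the remainder.
  leading term z^2: no divisor's leading term divides it; move -5/14z^2 to the remainder.
  leading term z: no divisor's leading term divides it; move 39/2z to the remainder.
  leading term 1: no divisor's leading term divides it; move -979/14 to the remainder.
  remainder 275/14y - 5/14z^2 + 39/2z - 979/14 ≠ 0; add m_6 = 275/14y - 5/14z^2 + 39/2z - 979/14 to the basis.

S(g_3,m_6): lcm = yz. S = y + 1/55z^3 - 273/275z^2 + 89/25z - 3.
  leading term y: subtract (14/275)·m_6 from y + 1/55z^3 - 273/275z^2 + 89/25z - 3 → 1/55z^3 - 268/275z^2 + 706/275z + 14/25
  leading term z^3: no divisor's leading term divides it; move 1/55z^3 to the remainder.
  leading term z^2: no divisor's leading term divides it; move -268/275z^2 to the remainder.
  leading term z: no divisor's leading term divides it; move 706/275z to the remainder.
  leading term 1: no divisor's leading term divides it; move 14/25 to the remainder.
  remainder 1/55z^3 - 268/275z^2 + 706/275z + 14/25 ≠ 0; add m_7 = 1/55z^3 - 268/275z^2 + 706/275z + 14/25 to the basis.

The other S-polynomials (S(g_1,g_2), S(g_1,g_3), S(g_2,g_3), S(g_3,r), S(g_1,m_5), S(g_2,m_5), S(g_3,m_5), S(r,m_5), S(g_1,m_6), S(g_2,m_6), S(r,m_6), S(m_5,m_6), S(g_1,m_7), S(g_2,m_7), S(g_3,m_7), S(r,m_7), S(m_5,m_7), S(m_6,m_7)) all reduce to 0 modulo the current basis, so we have a Gröbner basis.
Inter-reduce: drop elements whose leading term is divisible by another's, tail-reduce, and make monic.
Reduced Gröbner basis: {x + 69/154z^2 - 9281/385z + 4741/70, y - 1/55z^2 + 273/275z - 89/25, z^3 - 268/5z^2 + 706/5z + 154/5}.
The reduced Gröbner basis of I + (p) is {x + 69/154z^2 - 9281/385z + 4741/70, y - 1/55z^2 + 273/275z - 89/25, z^3 - 268/5z^2 + 706/5z + 154/5} ≠ {1}, a proper ideal, so the enlarged system stays consistent: p is independent of I, with normal form 7/5x + 69/2y + 1/2z - 28.

Ideal membership is decidable via reduction modulo a Gröbner basis.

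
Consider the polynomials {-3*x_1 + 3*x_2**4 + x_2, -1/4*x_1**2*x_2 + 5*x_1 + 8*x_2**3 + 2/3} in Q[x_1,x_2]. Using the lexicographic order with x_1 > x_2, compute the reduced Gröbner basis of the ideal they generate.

f_1 = -3*x_1 + 3*x_2**4 + x_2, LT = x_1.
f_2 = -1/4*x_1**2*x_2 + 5*x_1 + 8*x_2**3 + 2/3, LT = x_1**2*x_2.

S(f_1,f_2): lcm = x_1**2*x_2. S = -x_1*x_2**5 - 1/3*x_1*x_2**2 + 20*x_1 + 32*x_2**3 + 8/3.
  leading term x_1*x_2**5: subtract (1/3*x_2**5)·f_1 from -x_1*x_2**5 - 1/3*x_1*x_2**2 + 20*x_1 + 32*x_2**3 + 8/3 → -1/3*x_1*x_2**2 + 20*x_1 - x_2**9 - 1/3*x_2**6 + 32*x_2**3 + 8/3
  leading term x_1*x_2**2: subtract (1/9*x_2**2)·f_1 from -1/3*x_1*x_2**2 + 20*x_1 - x_2**9 - 1/3*x_2**6 + 32*x_2**3 + 8/3 → 20*x_1 - x_2**9 - 2/3*x_2**6 + 287/9*x_2**3 + 8/3
  leading term x_1: subtract (-20/3)·f_1 from 20*x_1 - x_2**9 - 2/3*x_2**6 + 287/9*x_2**3 + 8/3 → -x_2**9 - 2/3*x_2**6 + 20*x_2**4 + 287/9*x_2**3 + 20/3*x_2 + 8/3
  leading term x_2**9: no divisor's leading term divides it; move -x_2**9 to the remainder.
  leading term x_2**6: no divisor's leading term divides it; move -2/3*x_2**6 to the remainder.
  leading term x_2**4: no divisor's leading term divides it; move 20*x_2**4 to the remainder.
  leading term x_2**3: no divisor's leading term divides it; move 287/9*x_2**3 to the remainder.
  leading term x_2: no divisor's leading term divides it; move 20/3*x_2 to the remainder.
  leading term 1: no divisor's leading term divides it; move 8/3 to the remainder.
  remainder -x_2**9 - 2/3*x_2**6 + 20*x_2**4 + 287/9*x_2**3 + 20/3*x_2 + 8/3 ≠ 0; add g_3 = -x_2**9 - 2/3*x_2**6 + 20*x_2**4 + 287/9*x_2**3 + 20/3*x_2 + 8/3 to the basis.

The other S-polynomials (S(f_1,g_3), S(f_2,g_3)) all reduce to 0 modulo the current basis, so we have a Gröbner basis.
Inter-reduce: drop elements whose leading term is divisible by another's, tail-reduce, and make monic.

G = {x_1 - x_2**4 - 1/3*x_2, x_2**9 + 2/3*x_2**6 - 20*x_2**4 - 287/9*x_2**3 - 20/3*x_2 - 8/3}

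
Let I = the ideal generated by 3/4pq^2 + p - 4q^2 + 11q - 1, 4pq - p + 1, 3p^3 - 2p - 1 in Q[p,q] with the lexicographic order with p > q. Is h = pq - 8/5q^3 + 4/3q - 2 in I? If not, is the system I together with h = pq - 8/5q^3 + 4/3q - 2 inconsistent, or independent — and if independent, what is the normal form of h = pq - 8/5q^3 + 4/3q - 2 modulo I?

Adjoining pq - 8/5q^3 + 4/3q - 2 makes the ideal the whole ring: the system is inconsistent.

First compute the reduced Gröbner basis of I by Buchberger's algorithm.
f_1 = 3/4pq^2 + p - 4q^2 + 11q - 1, LT = pq^2.
f_2 = 4pq - p + 1, LT = pq.
f_3 = 3p^3 - 2p - 1, LT = p^3.

S(f_1,f_2): lcm = pq^2. S = 1/4pq + 4/3p - 16/3q^2 + 173/12q - 4/3.
  leading term pq: subtract (1/16)·f_2 from 1/4pq + 4/3p - 16/3q^2 + 173/12q - 4/3 → 67/48p - 16/3q^2 + 173/12q - 67/48
  leading term p: no divisor's leading term divides it; move 67/48p to the remainder.
  leading term q^2: no divisor's leading term divides it; move -16/3q^2 to the remainder.
  leading term q: no divisor's leading term divides it; move 173/12q to the remainder.
  leading term 1: no divisor's leading term divides it; move -67/48 to the remainder.
  remainder 67/48p - 16/3q^2 + 173/12q - 67/48 ≠ 0; add k_4 = 67/48p - 16/3q^2 + 173/12q - 67/48 to the basis.

S(f_1,f_3): lcm = p^3q^2. S = 4/3p^3 - 16/3p^2q^2 + 44/3p^2q - 4/3p^2 + 2/3pq^2 + 1/3q^2.
  leading term p^3: subtract (4/9)·f_3 from 4/3p^3 - 16/3p^2q^2 + 44/3p^2q - 4/3p^2 + 2/3pq^2 + 1/3q^2 → -16/3p^2q^2 + 44/3p^2q - 4/3p^2 + 2/3pq^2 + 8/9p + 1/3q^2 + 4/9
  leading term p^2q^2: subtract (-64/9p)·f_1 from -16/3p^2q^2 + 44/3p^2q - 4/3p^2 + 2/3pq^2 + 8/9p + 1/3q^2 + 4/9 → 44/3p^2q + 52/9p^2 - 250/9pq^2 + 704/9pq - 56/9p + 1/3q^2 + 4/9
  leading term p^2q: subtract (11/3p)·f_2 from 44/3p^2q + 52/9p^2 - 250/9pq^2 + 704/9pq - 56/9p + 1/3q^2 + 4/9 → 85/9p^2 - 250/9pq^2 + 704/9pq - 89/9p + 1/3q^2 + 4/9
  leading term p^2: subtract (1360/201p)·k_4 from 85/9p^2 - 250/9pq^2 + 704/9pq - 89/9p + 1/3q^2 + 4/9 → 1670/201pq^2 - 3884/201pq - 4/9p + 1/3q^2 + 4/9
  leading term pq^2: subtract (6680/603)·f_1 from 1670/201pq^2 - 3884/201pq - 4/9p + 1/3q^2 + 4/9 → -3884/201pq - 772/67p + 26921/603q^2 - 73480/603q + 772/67
  leading term pq: subtract (-971/201)·f_2 from -3884/201pq - 772/67p + 26921/603q^2 - 73480/603q + 772/67 → -3287/201p + 26921/603q^2 - 73480/603q + 3287/201
  leading term p: subtract (-52592/4489)·k_4 from -3287/201p + 26921/603q^2 - 73480/603q + 3287/201 → -720709/40401q^2 + 1900652/40401q
  leading term q^2: no divisor's leading term divides it; move -720709/40401q^2 to the remainder.
  leading term q: no divisor's leading term divides it; move 1900652/40401q to the remainder.
  remainder -720709/40401q^2 + 1900652/40401q ≠ 0; add k_5 = -720709/40401q^2 + 1900652/40401q to the basis.

S(f_2,f_3): lcm = p^3q. S = -1/4p^3 + 1/4p^2 + 2/3pq + 1/3q.
  leading term p^3: subtract (-1/12)·f_3 from -1/4p^3 + 1/4p^2 + 2/3pq + 1/3q → 1/4p^2 + 2/3pq - 1/6p + 1/3q - 1/12
  leading term p^2: subtract (12/67p)·k_4 from 1/4p^2 + 2/3pq - 1/6p + 1/3q - 1/12 → 64/67pq^2 - 385/201pq + 1/12p + 1/3q - 1/12
  leading term pq^2: subtract (256/201)·f_1 from 64/67pq^2 - 385/201pq + 1/12p + 1/3q - 1/12 → -385/201pq - 319/268p + 1024/201q^2 - 2749/201q + 319/268
  leading term pq: subtract (-385/804)·f_2 from -385/201pq - 319/268p + 1024/201q^2 - 2749/201q + 319/268 → -671/402p + 1024/201q^2 - 2749/201q + 671/402
  leading term p: subtract (-5368/4489)·k_4 from -671/402p + 1024/201q^2 - 2749/201q + 671/402 → -5760/4489q^2 + 47983/13467q
  leading term q^2: subtract (51840/720709)·k_5 from -5760/4489q^2 + 47983/13467q → 387283/2162127q
  leading term q: no divisor's leading term divides it; move 387283/2162127q to the remainder.
  remainder 387283/2162127q ≠ 0; add k_6 = 387283/2162127q to the basis.

The other S-polynomials (S(f_1,k_4), S(f_2,k_4), S(f_3,k_4), S(f_1,k_5), S(f_2,k_5), S(f_3,k_5), S(k_4,k_5), S(f_1,k_6), S(f_2,k_6), S(f_3,k_6), S(k_4,k_6), S(k_5,k_6)) all reduce to 0 modulo the current basis, so we have a Gröbner basis.
Inter-reduce: drop elements whose leading term is divisible by another's, tail-reduce, and make monic.
Reduced Gröbner basis: {p - 1, q}.
Label its elements g_1 = p - 1, g_2 = q.

Reduce h = pq - 8/5q^3 + 4/3q - 2 modulo G:
  leading term pq: subtract (q)·g_1 from pq - 8/5q^3 + 4/3q - 2 → -8/5q^3 + 7/3q - 2
  leading term q^3: subtract (-8/5q^2)·g_2 from -8/5q^3 + 7/3q - 2 → 7/3q - 2
  leading term q: subtract (7/3)·g_2 from 7/3q - 2 → -2
  leading term 1: no divisor's leading term divides it; move -2 to the remainder.
  normal form = -2.
The normal form is nonzero, so h ∉ I. Since h minus its normal form lies in I, I + (h) = I + (r) where r = -2; decide whether this ideal is the whole ring.
Here r = -2 is a nonzero constant, hence a unit: 1 ∈ I + (h), the Gröbner basis of I + (h) is {1}, and the enlarged system has no common solution — adjoining h is inconsistent.

The remainder on division by a Gröbner basis is unique — it is the normal form.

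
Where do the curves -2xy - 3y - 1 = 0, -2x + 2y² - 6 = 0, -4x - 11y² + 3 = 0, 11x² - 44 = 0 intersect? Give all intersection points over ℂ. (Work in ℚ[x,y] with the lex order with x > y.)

{(-2, 1)}

Compute a lex Gröbner basis by Buchberger's algorithm.
f_1 = -2xy - 3y - 1, LT = xy.
f_2 = -2x + 2y² - 6, LT = x.
f_3 = -4x - 11y² + 3, LT = x.
f_4 = 11x² - 44, LT = x².

S(f_1,f_2): lcm = xy. S = y³ - 3/2y + ½.
  leading term y³: no divisor's leading term divides it; move y³ to the remainder.
  leading term y: no divisor's leading term divides it; move -3/2y to the remainder.
  leading term 1: no divisor's leading term divides it; move ½ to the remainder.
  remainder y³ - 3/2y + ½ ≠ 0; add h_5 = y³ - 3/2y + ½ to the basis.

S(f_1,f_3): lcm = xy. S = -11/4y³ + 9/4y + ½.
  leading term y³: subtract (-11/4)·h_5 from -11/4y³ + 9/4y + ½ → -15/8y + 15/8
  leading term y: no divisor's leading term divides it; move -15/8y to the remainder.
  leading term 1: no divisor's leading term divides it; move 15/8 to the remainder.
  remainder -15/8y + 15/8 ≠ 0; add h_6 = -15/8y + 15/8 to the basis.

S(f_1,f_4): lcm = x²y. S = 3/2xy + ½x + 4y.
  leading term xy: subtract (-¾)·f_1 from 3/2xy + ½x + 4y → ½x + 7/4y - ¾
  leading term x: subtract (-¼)·f_2 from ½x + 7/4y - ¾ → ½y² + 7/4y - 9/4
  leading term y²: subtract (-4/15y)·h_6 from ½y² + 7/4y - 9/4 → 9/4y - 9/4
  leading term y: subtract (-6/5)·h_6 from 9/4y - 9/4 → 0
  remainder 0.

S(f_2,f_3): lcm = x. S = -15/4y² + 15/4.
  leading term y²: subtract (2y)·h_6 from -15/4y² + 15/4 → -15/4y + 15/4
  leading term y: subtract (2)·h_6 from -15/4y + 15/4 → 0
  remainder 0.

S(f_2,f_4): lcm = x². S = -xy² + 3x + 4.
  leading term xy²: subtract (½y)·f_1 from -xy² + 3x + 4 → 3x + 3/2y² + ½y + 4
  leading term x: subtract (-3/2)·f_2 from 3x + 3/2y² + ½y + 4 → 9/2y² + ½y - 5
  leading term y²: subtract (-12/5y)·h_6 from 9/2y² + ½y - 5 → 5y - 5
  leading term y: subtract (-8/3)·h_6 from 5y - 5 → 0
  remainder 0.

S(f_3,f_4): lcm = x². S = 11/4xy² - ¾x + 4.
  leading term xy²: subtract (-11/8y)·f_1 from 11/4xy² - ¾x + 4 → -¾x - 33/8y² - 11/8y + 4
  leading term x: subtract (⅜)·f_2 from -¾x - 33/8y² - 11/8y + 4 → -39/8y² - 11/8y + 25/4
  leading term y²: subtract (13/5y)·h_6 from -39/8y² - 11/8y + 25/4 → -25/4y + 25/4
  leading term y: subtract (10/3)·h_6 from -25/4y + 25/4 → 0
  remainder 0.

S(f_1,h_5): lcm = xy³. S = 3/2xy - ½x + 3/2y³ + ½y².
  leading term xy: subtract (-¾)·f_1 from 3/2xy - ½x + 3/2y³ + ½y² → -½x + 3/2y³ + ½y² - 9/4y - ¾
  leading term x: subtract (¼)·f_2 from -½x + 3/2y³ + ½y² - 9/4y - ¾ → 3/2y³ - 9/4y + ¾
  leading term y³: subtract (3/2)·h_5 from 3/2y³ - 9/4y + ¾ → 0
  remainder 0.

S(f_2,h_5): leading monomials are coprime, so the S-polynomial reduces to 0 (Buchberger's first criterion).
S(f_3,h_5): leading monomials are coprime, so the S-polynomial reduces to 0 (Buchberger's first criterion).
S(f_4,h_5): leading monomials are coprime, so the S-polynomial reduces to 0 (Buchberger's first criterion).
S(f_1,h_6): lcm = xy. S = x + 3/2y + ½.
  leading term x: subtract (-½)·f_2 from x + 3/2y + ½ → y² + 3/2y - 5/2
  leading term y²: subtract (-8/15y)·h_6 from y² + 3/2y - 5/2 → 5/2y - 5/2
  leading term y: subtract (-4/3)·h_6 from 5/2y - 5/2 → 0
  remainder 0.

S(f_2,h_6): leading monomials are coprime, so the S-polynomial reduces to 0 (Buchberger's first criterion).
S(f_3,h_6): leading monomials are coprime, so the S-polynomial reduces to 0 (Buchberger's first criterion).
S(f_4,h_6): leading monomials are coprime, so the S-polynomial reduces to 0 (Buchberger's first criterion).
S(h_5,h_6): lcm = y³. S = y² - 3/2y + ½.
  leading term y²: subtract (-8/15y)·h_6 from y² - 3/2y + ½ → -½y + ½
  leading term y: subtract (4/15)·h_6 from -½y + ½ → 0
  remainder 0.

Every S-polynomial of the final basis reduces to 0, so we have a Gröbner basis.
Inter-reduce: drop elements whose leading term is divisible by another's, tail-reduce, and make monic.
Reduced Gröbner basis: {x + 2, y - 1}.

From the last basis element, y - 1 = 0, so y takes values in {1}. Each choice, substituted upward through the basis, yields the corresponding point(s) of the solution set.
  y = 1: the earlier basis element becomes x + 2 = 0, giving x = -2 — point (-2, 1).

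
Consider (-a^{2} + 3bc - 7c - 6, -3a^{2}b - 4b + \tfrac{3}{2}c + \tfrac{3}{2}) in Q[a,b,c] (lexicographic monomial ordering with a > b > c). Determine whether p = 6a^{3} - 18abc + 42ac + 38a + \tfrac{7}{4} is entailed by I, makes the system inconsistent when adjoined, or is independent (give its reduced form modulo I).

First compute the reduced Gröbner basis of I by Buchberger's algorithm.
f_1 = -a^{2} + 3bc - 7c - 6, LT = a^{2}.
f_2 = -3a^{2}b - 4b + \tfrac{3}{2}c + \tfrac{3}{2}, LT = a^{2}b.

S(f_1,f_2): lcm = a^{2}b. S = -3b^{2}c + 7bc + \tfrac{14}{3}b + \tfrac{1}{2}c + \tfrac{1}{2}.
  reduce S modulo (f_1, f_2):
  remainder -3b^{2}c + 7bc + \tfrac{14}{3}b + \tfrac{1}{2}c + \tfrac{1}{2} ≠ 0; add h_3 = -3b^{2}c + 7bc + \tfrac{14}{3}b + \tfrac{1}{2}c + \tfrac{1}{2} to the basis.

The other S-polynomials (S(f_1,h_3), S(f_2,h_3)) all reduce to 0 modulo the current basis, so we have a Gröbner basis.
Inter-reduce: drop elements whose leading term is divisible by another's, tail-reduce, and make monic.
Reduced Gröbner basis: {a^{2} - 3bc + 7c + 6, b^{2}c - \tfrac{7}{3}bc - \tfrac{14}{9}b - \tfrac{1}{6}c - \tfrac{1}{6}}.
Label its elements g_1 = a^{2} - 3bc + 7c + 6, g_2 = b^{2}c - \tfrac{7}{3}bc - \tfrac{14}{9}b - \tfrac{1}{6}c - \tfrac{1}{6}.

Reduce p = 6a^{3} - 18abc + 42ac + 38a + \tfrac{7}{4} modulo G:
  leading term a^{3}: subtract (6a)·g_1 from 6a^{3} - 18abc + 42ac + 38a + \tfrac{7}{4} → 2a + \tfrac{7}{4}
  leading term a: no divisor's leading term divides it; move 2a to the remainder.
  leading term 1: no divisor's leading term divides it; move \tfrac{7}{4} to the remainder.
  normal form = 2a + \tfrac{7}{4}.
The normal form is nonzero, so p ∉ I. Since p minus its normal form lies in I, I + (p) = I + (r) where r = 2a + \tfrac{7}{4}; decide whether this ideal is the whole ring.
Run Buchberger on G together with r (pairs among the g_i already reduce to 0 since G is a Gröbner basis):
g_1 = a^{2} - 3bc + 7c + 6, LT = a^{2}.
g_2 = b^{2}c - \tfrac{7}{3}bc - \tfrac{14}{9}b - \tfrac{1}{6}c - \tfrac{1}{6}, LT = b^{2}c.
r = 2a + \tfrac{7}{4}, LT = a.

S(g_1,r): lcm = a^{2}. S = -\tfrac{7}{8}a - 3bc + 7c + 6.
  reduce S modulo (g_1, g_2, r):
  remainder -3bc + 7c + \tfrac{433}{64} ≠ 0; add m_4 = -3bc + 7c + \tfrac{433}{64} to the basis.

S(g_2,m_4): lcm = b^{2}c. S = \tfrac{403}{576}b - \tfrac{1}{6}c - \tfrac{1}{6}.
  reduce S modulo (g_1, g_2, r, m_4):
  remainder \tfrac{403}{576}b - \tfrac{1}{6}c - \tfrac{1}{6} ≠ 0; add m_5 = \tfrac{403}{576}b - \tfrac{1}{6}c - \tfrac{1}{6} to the basis.

S(g_2,m_5): lcm = b^{2}c. S = \tfrac{96}{403}bc^{2} - \tfrac{2533}{1209}bc - \tfrac{14}{9}b - \tfrac{1}{6}c - \tfrac{1}{6}.
  reduce S modulo (g_1, g_2, r, m_4, m_5):
  remainder \tfrac{224}{403}c^{2} - \tfrac{17731}{3627}c - \tfrac{3031}{576} ≠ 0; add m_6 = \tfrac{224}{403}c^{2} - \tfrac{17731}{3627}c - \tfrac{3031}{576} to the basis.

The other S-polynomials (S(g_1,g_2), S(g_2,r), S(g_1,m_4), S(r,m_4), S(g_1,m_5), S(r,m_5), S(m_4,m_5), S(g_1,m_6), S(g_2,m_6), S(r,m_6), S(m_4,m_6), S(m_5,m_6)) all reduce to 0 modulo the current basis, so we have a Gröbner basis.
Inter-reduce: drop elements whose leading term is divisible by another's, tail-reduce, and make monic.
Reduced Gröbner basis: {a + \tfrac{7}{8}, b - \tfrac{96}{403}c - \tfrac{96}{403}, c^{2} - \tfrac{2533}{288}c - \tfrac{174499}{18432}}.
The reduced Gröbner basis of I + (p) is {a + \tfrac{7}{8}, b - \tfrac{96}{403}c - \tfrac{96}{403}, c^{2} - \tfrac{2533}{288}c - \tfrac{174499}{18432}} ≠ {1}, a proper ideal, so the enlarged system stays consistent: p is independent of I, with normal form 2a + \tfrac{7}{4}.

6a^{3} - 18abc + 42ac + 38a + \tfrac{7}{4} is independent of I; its normal form modulo I is 2a + \tfrac{7}{4}.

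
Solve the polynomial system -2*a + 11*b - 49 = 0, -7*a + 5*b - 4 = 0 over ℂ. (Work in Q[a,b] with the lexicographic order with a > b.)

Compute a lex Gröbner basis by Buchberger's algorithm.
f_1 = -2*a + 11*b - 49, LT = a.
f_2 = -7*a + 5*b - 4, LT = a.

S(f_1,f_2): lcm = a. S = -67/14*b + 335/14.
  leading term b: no divisor's leading term divides it; move -67/14*b to the remainder.
  leading term 1: no divisor's leading term divides it; move 335/14 to the remainder.
  remainder -67/14*b + 335/14 ≠ 0; add h_3 = -67/14*b + 335/14 to the basis.

The other S-polynomials (S(f_1,h_3), S(f_2,h_3)) all reduce to 0 modulo the current basis, so we have a Gröbner basis.
Inter-reduce: drop elements whose leading term is divisible by another's, tail-reduce, and make monic.
Reduced Gröbner basis: {a - 3, b - 5}.

Since the basis is lex-ordered, b - 5 is univariate in b. Its roots are {5}. Back-substituting each root into the other basis elements fixes the other coordinates.
  b = 5: the earlier basis element becomes a - 3 = 0, giving a = 3 — point (3, 5).
Check: every point annihilates each of the original generators.

{(3, 5)}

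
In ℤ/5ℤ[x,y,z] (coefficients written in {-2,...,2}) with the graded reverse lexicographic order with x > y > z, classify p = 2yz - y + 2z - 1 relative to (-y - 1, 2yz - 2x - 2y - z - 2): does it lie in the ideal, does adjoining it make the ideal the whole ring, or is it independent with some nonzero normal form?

2yz - y + 2z - 1 lies in I (it reduces to 0).

First compute the reduced Gröbner basis of I by Buchberger's algorithm.
f_1 = -y - 1, LT = y.
f_2 = 2yz - 2x - 2y - z - 2, LT = yz.

S(f_1,f_2): lcm = yz. S = x + y - z + 1.
  leading term x: no divisor's leading term divides it; move x to the remainder.
  leading term y: subtract (-1)·f_1 from y - z + 1 → -z
  leading term z: no divisor's leading term divides it; move -z to the remainder.
  remainder x - z ≠ 0; add h_3 = x - z to the basis.

The other S-polynomials (S(f_1,h_3), S(f_2,h_3)) all reduce to 0 modulo the current basis, so we have a Gröbner basis.
Inter-reduce: drop elements whose leading term is divisible by another's, tail-reduce, and make monic.
Reduced Gröbner basis: {x - z, y + 1}.
Label its elements g_1 = x - z, g_2 = y + 1.

Reduce p = 2yz - y + 2z - 1 modulo G:
  leading term yz: subtract (2z)·g_2 from 2yz - y + 2z - 1 → -y - 1
  leading term y: subtract (-1)·g_2 from -y - 1 → 0
  normal form = 0.
Since the normal form is 0, p ∈ I.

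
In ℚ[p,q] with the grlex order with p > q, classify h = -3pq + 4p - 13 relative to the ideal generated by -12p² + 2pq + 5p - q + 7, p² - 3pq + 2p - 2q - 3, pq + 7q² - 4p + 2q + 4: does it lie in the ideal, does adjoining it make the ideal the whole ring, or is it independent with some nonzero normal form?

First compute the reduced Gröbner basis of I by Buchberger's algorithm.
f_1 = -12p² + 2pq + 5p - q + 7, LT = p².
f_2 = p² - 3pq + 2p - 2q - 3, LT = p².
f_3 = pq + 7q² - 4p + 2q + 4, LT = pq.

S(f_1,f_2): lcm = p². S = 17/6pq - 29/12p + 25/12q + 29/12.
  leading term pq: subtract (17/6)·f_3 from 17/6pq - 29/12p + 25/12q + 29/12 → -119/6q² + 107/12p - 43/12q - 107/12
  leading term q²: no divisor's leading term divides it; move -119/6q² to the remainder.
  leading term p: no divisor's leading term divides it; move 107/12p to the remainder.
  leading term q: no divisor's leading term divides it; move -43/12q to the remainder.
  leading term 1: no divisor's leading term divides it; move -107/12 to the remainder.
  remainder -119/6q² + 107/12p - 43/12q - 107/12 ≠ 0; add k_4 = -119/6q² + 107/12p - 43/12q - 107/12 to the basis.

S(f_1,f_3): lcm = p²q. S = -43/6pq² + 4p² - 29/12pq + 1/12q² - 4p - 7/12q.
  leading term pq²: subtract (-43/6q)·f_3 from -43/6pq² + 4p² - 29/12pq + 1/12q² - 4p - 7/12q → 301/6q³ + 4p² - 373/12pq + 173/12q² - 4p + 337/12q
  leading term q³: subtract (-43/17q)·k_4 from 301/6q³ + 4p² - 373/12pq + 173/12q² - 4p + 337/12q → 4p² - 145/17pq + 91/17q² - 4p + 94/17q
  leading term p²: subtract (-⅓)·f_1 from 4p² - 145/17pq + 91/17q² - 4p + 94/17q → -401/51pq + 91/17q² - 7/3p + 265/51q + 7/3
  leading term pq: subtract (-401/51)·f_3 from -401/51pq + 91/17q² - 7/3p + 265/51q + 7/3 → 3080/51q² - 1723/51p + 1067/51q + 1723/51
  leading term q²: subtract (-880/289)·k_4 from 3080/51q² - 1723/51p + 1067/51q + 1723/51 → -1917/289p + 2893/289q + 1917/289
  leading term p: no divisor's leading term divides it; move -1917/289p to the remainder.
  leading term q: no divisor's leading term divides it; move 2893/289q to the remainder.
  leading term 1: no divisor's leading term divides it; move 1917/289 to the remainder.
  remainder -1917/289p + 2893/289q + 1917/289 ≠ 0; add k_5 = -1917/289p + 2893/289q + 1917/289 to the basis.

S(f_3,k_4): lcm = pq². S = 7q³ + 107/238p² - 995/238pq + 2q² - 107/238p + 4q.
  leading term q³: subtract (-6/17q)·k_4 from 7q³ + 107/238p² - 995/238pq + 2q² - 107/238p + 4q → 107/238p² - 123/119pq + 25/34q² - 107/238p + 29/34q
  leading term p²: subtract (-107/2856)·f_1 from 107/238p² - 123/119pq + 25/34q² - 107/238p + 29/34q → -1369/1428pq + 25/34q² - 107/408p + 137/168q + 107/408
  leading term pq: subtract (-1369/1428)·f_3 from -1369/1428pq + 25/34q² - 107/408p + 137/168q + 107/408 → 1519/204q² - 11701/2856p + 1115/408q + 11701/2856
  leading term q²: subtract (-217/578)·k_4 from 1519/204q² - 11701/2856p + 1115/408q + 11701/2856 → -1516/2023p + 401/289q + 1516/2023
  leading term p: subtract (1516/13419)·k_5 from -1516/2023p + 401/289q + 1516/2023 → 58543/228123q
  leading term q: no divisor's leading term divides it; move 58543/228123q to the remainder.
  remainder 58543/228123q ≠ 0; add k_6 = 58543/228123q to the basis.

The other S-polynomials (S(f_2,f_3), S(f_1,k_4), S(f_2,k_4), S(f_1,k_5), S(f_2,k_5), S(f_3,k_5), S(k_4,k_5), S(f_1,k_6), S(f_2,k_6), S(f_3,k_6), S(k_4,k_6), S(k_5,k_6)) all reduce to 0 modulo the current basis, so we have a Gröbner basis.
Inter-reduce: drop elements whose leading term is divisible by another's, tail-reduce, and make monic.
Reduced Gröbner basis: {p - 1, q}.
Label its elements g_1 = p - 1, g_2 = q.

Reduce h = -3pq + 4p - 13 modulo G:
  leading term pq: subtract (-3q)·g_1 from -3pq + 4p - 13 → 4p - 3q - 13
  leading term p: subtract (4)·g_1 from 4p - 3q - 13 → -3q - 9
  leading term q: subtract (-3)·g_2 from -3q - 9 → -9
  leading term 1: no divisor's leading term divides it; move -9 to the remainder.
  normal form = -9.
The normal form is nonzero, so h ∉ I. Since h minus its normal form lies in I, I + (h) = I + (r) where r = -9; decide whether this ideal is the whole ring.
Here r = -9 is a nonzero constant, hence a unit: 1 ∈ I + (h), the Gröbner basis of I + (h) is {1}, and the enlarged system has no common solution — adjoining h is inconsistent.

Adjoining -3pq + 4p - 13 makes the ideal the whole ring: the system is inconsistent.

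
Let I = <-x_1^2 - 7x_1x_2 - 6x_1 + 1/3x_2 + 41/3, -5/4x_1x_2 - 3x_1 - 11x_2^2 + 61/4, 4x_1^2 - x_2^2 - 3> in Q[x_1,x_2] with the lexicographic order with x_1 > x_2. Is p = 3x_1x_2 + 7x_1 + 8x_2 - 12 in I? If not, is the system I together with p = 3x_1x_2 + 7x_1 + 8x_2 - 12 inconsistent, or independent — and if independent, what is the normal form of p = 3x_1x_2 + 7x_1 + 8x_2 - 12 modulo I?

Adjoining 3x_1x_2 + 7x_1 + 8x_2 - 12 makes the ideal the whole ring: the system is inconsistent.

First compute the reduced Gröbner basis of I by Buchberger's algorithm.
f_1 = -x_1^2 - 7x_1x_2 - 6x_1 + 1/3x_2 + 41/3, LT = x_1^2.
f_2 = -5/4x_1x_2 - 3x_1 - 11x_2^2 + 61/4, LT = x_1x_2.
f_3 = 4x_1^2 - x_2^2 - 3, LT = x_1^2.

S(f_1,f_2): lcm = x_1^2x_2. S = -12/5x_1^2 - 9/5x_1x_2^2 + 6x_1x_2 + 61/5x_1 - 1/3x_2^2 - 41/3x_2.
  leading term x_1^2: subtract (12/5)·f_1 from -12/5x_1^2 - 9/5x_1x_2^2 + 6x_1x_2 + 61/5x_1 - 1/3x_2^2 - 41/3x_2 → -9/5x_1x_2^2 + 114/5x_1x_2 + 133/5x_1 - 1/3x_2^2 - 217/15x_2 - 164/5
  leading term x_1x_2^2: subtract (36/25x_2)·f_2 from -9/5x_1x_2^2 + 114/5x_1x_2 + 133/5x_1 - 1/3x_2^2 - 217/15x_2 - 164/5 → 678/25x_1x_2 + 133/5x_1 + 396/25x_2^3 - 1/3x_2^2 - 2732/75x_2 - 164/5
  leading term x_1x_2: subtract (-2712/125)·f_2 from 678/25x_1x_2 + 133/5x_1 + 396/25x_2^3 - 1/3x_2^2 - 2732/75x_2 - 164/5 → -4811/125x_1 + 396/25x_2^3 - 89621/375x_2^2 - 2732/75x_2 + 37258/125
  leading term x_1: no divisor's leading term divides it; move -4811/125x_1 to the remainder.
  leading term x_2^3: no divisor's leading term divides it; move 396/25x_2^3 to the remainder.
  leading term x_2^2: no divisor's leading term divides it; move -89621/375x_2^2 to the remainder.
  leading term x_2: no divisor's leading term divides it; move -2732/75x_2 to the remainder.
  leading term 1: no divisor's leading term divides it; move 37258/125 to the remainder.
  remainder -4811/125x_1 + 396/25x_2^3 - 89621/375x_2^2 - 2732/75x_2 + 37258/125 ≠ 0; add h_4 = -4811/125x_1 + 396/25x_2^3 - 89621/375x_2^2 - 2732/75x_2 + 37258/125 to the basis.

S(f_1,f_3): lcm = x_1^2. S = 7x_1x_2 + 6x_1 + 1/4x_2^2 - 1/3x_2 - 155/12.
  leading term x_1x_2: subtract (-28/5)·f_2 from 7x_1x_2 + 6x_1 + 1/4x_2^2 - 1/3x_2 - 155/12 → -54/5x_1 - 1227/20x_2^2 - 1/3x_2 + 4349/60
  leading term x_1: subtract (1350/4811)·h_4 from -54/5x_1 - 1227/20x_2^2 - 1/3x_2 + 4349/60 → -21384/4811x_2^3 + 109923/19244x_2^2 + 142717/14433x_2 - 644029/57732
  leading term x_2^3: no divisor's leading term divides it; move -21384/4811x_2^3 to the remainder.
  leading term x_2^2: no divisor's leading term divides it; move 109923/19244x_2^2 to the remainder.
  leading term x_2: no divisor's leading term divides it; move 142717/14433x_2 to the remainder.
  leading term 1: no divisor's leading term divides it; move -644029/57732 to the remainder.
  remainder -21384/4811x_2^3 + 109923/19244x_2^2 + 142717/14433x_2 - 644029/57732 ≠ 0; add h_5 = -21384/4811x_2^3 + 109923/19244x_2^2 + 142717/14433x_2 - 644029/57732 to the basis.

S(f_2,f_3): lcm = x_1^2x_2. S = 12/5x_1^2 + 44/5x_1x_2^2 - 61/5x_1 + 1/4x_2^3 + 3/4x_2.
  leading term x_1^2: subtract (-12/5)·f_1 from 12/5x_1^2 + 44/5x_1x_2^2 - 61/5x_1 + 1/4x_2^3 + 3/4x_2 → 44/5x_1x_2^2 - 84/5x_1x_2 - 133/5x_1 + 1/4x_2^3 + 31/20x_2 + 164/5
  leading term x_1x_2^2: subtract (-176/25x_2)·f_2 from 44/5x_1x_2^2 - 84/5x_1x_2 - 133/5x_1 + 1/4x_2^3 + 31/20x_2 + 164/5 → -948/25x_1x_2 - 133/5x_1 - 7719/100x_2^3 + 10891/100x_2 + 164/5
  leading term x_1x_2: subtract (3792/125)·f_2 from -948/25x_1x_2 - 133/5x_1 - 7719/100x_2^3 + 10891/100x_2 + 164/5 → 8051/125x_1 - 7719/100x_2^3 + 41712/125x_2^2 + 10891/100x_2 - 53728/125
  leading term x_1: subtract (-8051/4811)·h_4 from 8051/125x_1 - 7719/100x_2^3 + 41712/125x_2^2 + 10891/100x_2 - 53728/125 → -975333/19244x_2^3 - 956075/14433x_2^2 + 2768339/57732x_2 + 331830/4811
  leading term x_2^3: subtract (325111/28512)·h_5 from -975333/19244x_2^3 - 956075/14433x_2^2 + 2768339/57732x_2 + 331830/4811 → -454031/3456x_2^2 - 5542745/85536x_2 + 67120049/342144
  leading term x_2^2: no divisor's leading term divides it; move -454031/3456x_2^2 to the remainder.
  leading term x_2: no divisor's leading term divides it; move -5542745/85536x_2 to the remainder.
  leading term 1: no divisor's leading term divides it; move 67120049/342144 to the remainder.
  remainder -454031/3456x_2^2 - 5542745/85536x_2 + 67120049/342144 ≠ 0; add h_6 = -454031/3456x_2^2 - 5542745/85536x_2 + 67120049/342144 to the basis.

S(f_2,h_5): lcm = x_1x_2^3. S = 47759/12960x_1x_2^2 + 142717/64152x_1x_2 - 644029/256608x_1 + 44/5x_2^4 - 61/5x_2^2.
  leading term x_1x_2^2: subtract (-47759/16200x_2)·f_2 from 47759/12960x_1x_2^2 + 142717/64152x_1x_2 - 644029/256608x_1 + 44/5x_2^4 - 61/5x_2^2 → -5308249/801900x_1x_2 - 644029/256608x_1 + 44/5x_2^4 - 525349/16200x_2^3 - 61/5x_2^2 + 2913299/64800x_2
  leading term x_1x_2: subtract (5308249/1002375)·f_2 from -5308249/801900x_1x_2 - 644029/256608x_1 + 44/5x_2^4 - 525349/16200x_2^3 - 61/5x_2^2 + 2913299/64800x_2 → 429088279/32076000x_1 + 44/5x_2^4 - 525349/16200x_2^3 + 4196524/91125x_2^2 + 2913299/64800x_2 - 323803189/4009500
  leading term x_1: subtract (-89189/256608)·h_4 from 429088279/32076000x_1 + 44/5x_2^4 - 525349/16200x_2^3 + 4196524/91125x_2^2 + 2913299/64800x_2 - 323803189/4009500 → 44/5x_2^4 - 10904/405x_2^3 - 142467121/3849120x_2^2 + 124317091/3849120x_2 + 976771/42768
  leading term x_2^4: subtract (-4811/2430x_2)·h_5 from 44/5x_2^4 - 10904/405x_2^3 - 142467121/3849120x_2^2 + 124317091/3849120x_2 + 976771/42768 → -50591/3240x_2^3 - 13422509/769824x_2^2 + 39305263/3849120x_2 + 976771/42768
  leading term x_2^3: subtract (243393301/69284160)·h_5 from -50591/3240x_2^3 - 13422509/769824x_2^2 + 39305263/3849120x_2 + 976771/42768 → -3464405911/92378880x_2^2 - 1019542309/41570496x_2 + 51570499379/831409920
  leading term x_2^2: subtract (3464405911/12136248630)·h_6 from -3464405911/92378880x_2^2 - 1019542309/41570496x_2 + 51570499379/831409920 → -208579707806705/34602872093856x_2 + 208579707806705/34602872093856
  leading term x_2: no divisor's leading term divides it; move -208579707806705/34602872093856x_2 to the remainder.
  leading term 1: no divisor's leading term divides it; move 208579707806705/34602872093856 to the remainder.
  remainder -208579707806705/34602872093856x_2 + 208579707806705/34602872093856 ≠ 0; add h_7 = -208579707806705/34602872093856x_2 + 208579707806705/34602872093856 to the basis.

The other S-polynomials (S(f_1,h_4), S(f_2,h_4), S(f_3,h_4), S(f_1,h_5), S(f_3,h_5), S(h_4,h_5), S(f_1,h_6), S(f_2,h_6), S(f_3,h_6), S(h_4,h_6), S(h_5,h_6), S(f_1,h_7), S(f_2,h_7), S(f_3,h_7), S(h_4,h_7), S(h_5,h_7), S(h_6,h_7)) all reduce to 0 modulo the current basis, so we have a Gröbner basis.
Inter-reduce: drop elements whose leading term is divisible by another's, tail-reduce, and make monic.
Reduced Gröbner basis: {x_1 - 1, x_2 - 1}.
Label its elements g_1 = x_1 - 1, g_2 = x_2 - 1.

Reduce p = 3x_1x_2 + 7x_1 + 8x_2 - 12 modulo G:
  leading term x_1x_2: subtract (3x_2)·g_1 from 3x_1x_2 + 7x_1 + 8x_2 - 12 → 7x_1 + 11x_2 - 12
  leading term x_1: subtract (7)·g_1 from 7x_1 + 11x_2 - 12 → 11x_2 - 5
  leading term x_2: subtract (11)·g_2 from 11x_2 - 5 → 6
  leading term 1: no divisor's leading term divides it; move 6 to the remainder.
  normal form = 6.
The normal form is nonzero, so p ∉ I. Since p minus its normal form lies in I, I + (p) = I + (r) where r = 6; decide whether this ideal is the whole ring.
Here r = 6 is a nonzero constant, hence a unit: 1 ∈ I + (p), the Gröbner basis of I + (p) is {1}, and the enlarged system has no common solution — adjoining p is inconsistent.

The remainder on division by a Gröbner basis is unique — it is the normal form.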